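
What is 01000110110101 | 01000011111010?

OR: 1 when either bit is 1
  01000110110101
| 01000011111010
----------------
  01000111111111
Decimal: 4533 | 4346 = 4607



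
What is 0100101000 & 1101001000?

AND: 1 only when both bits are 1
  0100101000
& 1101001000
------------
  0100001000
Decimal: 296 & 840 = 264



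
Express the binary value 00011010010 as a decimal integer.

Sum of powers of 2 for each 1-bit:
2^1 + 2^4 + 2^6 + 2^7
= 2 + 16 + 64 + 128
= 210



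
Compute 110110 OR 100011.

OR: 1 when either bit is 1
  110110
| 100011
--------
  110111
Decimal: 54 | 35 = 55



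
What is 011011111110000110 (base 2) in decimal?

Sum of powers of 2 for each 1-bit:
2^1 + 2^2 + 2^7 + 2^8 + 2^9 + 2^10 + 2^11 + 2^12 + 2^13 + 2^15 + 2^16
= 2 + 4 + 128 + 256 + 512 + 1024 + 2048 + 4096 + 8192 + 32768 + 65536
= 114566



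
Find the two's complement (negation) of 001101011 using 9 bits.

Original: 001101011
Step 1 - Invert all bits: 110010100
Step 2 - Add 1: 110010101
Verification: 001101011 + 110010101 = 1000000000; discarding the end carry (carry out of the top bit) leaves the 9-bit value 000000000, as required for x + (-x)



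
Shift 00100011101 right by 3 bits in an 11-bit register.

Original: 00100011101 (decimal 285)
Shift right by 3 positions
Drop the 3 low bits; fill with zeros on the left
Result: 00000100011 (decimal 35)
Equivalent: 285 >> 3 = 285 ÷ 2^3 = 35



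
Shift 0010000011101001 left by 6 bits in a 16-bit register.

Original: 0010000011101001 (decimal 8425)
Shift left by 6 positions
Append 6 zeros on the right and drop the 6 high bits that overflow the 16-bit width
Result: 0011101001000000 (decimal 14912)
Equivalent: 8425 << 6 = 8425 × 2^6 = 539200, truncated to 16 bits = 14912



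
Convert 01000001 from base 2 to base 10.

Sum of powers of 2 for each 1-bit:
2^0 + 2^6
= 1 + 64
= 65



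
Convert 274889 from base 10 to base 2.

Using repeated division by 2:
274889 ÷ 2 = 137444 remainder 1
137444 ÷ 2 = 68722 remainder 0
68722 ÷ 2 = 34361 remainder 0
34361 ÷ 2 = 17180 remainder 1
17180 ÷ 2 = 8590 remainder 0
8590 ÷ 2 = 4295 remainder 0
4295 ÷ 2 = 2147 remainder 1
2147 ÷ 2 = 1073 remainder 1
1073 ÷ 2 = 536 remainder 1
536 ÷ 2 = 268 remainder 0
268 ÷ 2 = 134 remainder 0
134 ÷ 2 = 67 remainder 0
67 ÷ 2 = 33 remainder 1
33 ÷ 2 = 16 remainder 1
16 ÷ 2 = 8 remainder 0
8 ÷ 2 = 4 remainder 0
4 ÷ 2 = 2 remainder 0
2 ÷ 2 = 1 remainder 0
1 ÷ 2 = 0 remainder 1
Reading remainders bottom to top: 1000011000111001001



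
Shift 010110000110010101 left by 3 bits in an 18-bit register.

Original: 010110000110010101 (decimal 90517)
Shift left by 3 positions
Append 3 zeros on the right and drop the 3 high bits that overflow the 18-bit width
Result: 110000110010101000 (decimal 199848)
Equivalent: 90517 << 3 = 90517 × 2^3 = 724136, truncated to 18 bits = 199848



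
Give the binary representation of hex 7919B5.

Convert each hex digit to 4 bits:
  7 = 0111
  9 = 1001
  1 = 0001
  9 = 1001
  B = 1011
  5 = 0101
Concatenate: 011110010001100110110101



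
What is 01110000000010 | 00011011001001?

OR: 1 when either bit is 1
  01110000000010
| 00011011001001
----------------
  01111011001011
Decimal: 7170 | 1737 = 7883



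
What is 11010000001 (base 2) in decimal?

Sum of powers of 2 for each 1-bit:
2^0 + 2^7 + 2^9 + 2^10
= 1 + 128 + 512 + 1024
= 1665



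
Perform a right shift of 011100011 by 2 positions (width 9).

Original: 011100011 (decimal 227)
Shift right by 2 positions
Drop the 2 low bits; fill with zeros on the left
Result: 000111000 (decimal 56)
Equivalent: 227 >> 2 = 227 ÷ 2^2 = 56



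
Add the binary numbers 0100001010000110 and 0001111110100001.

Add column by column from the right: bit + bit + carry-in; write the sum mod 2, carry 1 when the sum is 2 or 3.
carry:  0011111100000000
        0100001010000110
+       0001111110100001
------------------------
       00110001000100111
(the carry out of the leftmost column, 0, becomes the leading bit)
Decimal check:
  0100001010000110 = 16384 + 512 + 128 + 4 + 2 = 17030
  0001111110100001 = 4096 + 2048 + 1024 + 512 + 256 + 128 + 32 + 1 = 8097
  17030 + 8097 = 25127, and 00110001000100111 = 16384 + 8192 + 512 + 32 + 4 + 2 + 1 = 25127 ✓



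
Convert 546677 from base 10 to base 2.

Using repeated division by 2:
546677 ÷ 2 = 273338 remainder 1
273338 ÷ 2 = 136669 remainder 0
136669 ÷ 2 = 68334 remainder 1
68334 ÷ 2 = 34167 remainder 0
34167 ÷ 2 = 17083 remainder 1
17083 ÷ 2 = 8541 remainder 1
8541 ÷ 2 = 4270 remainder 1
4270 ÷ 2 = 2135 remainder 0
2135 ÷ 2 = 1067 remainder 1
1067 ÷ 2 = 533 remainder 1
533 ÷ 2 = 266 remainder 1
266 ÷ 2 = 133 remainder 0
133 ÷ 2 = 66 remainder 1
66 ÷ 2 = 33 remainder 0
33 ÷ 2 = 16 remainder 1
16 ÷ 2 = 8 remainder 0
8 ÷ 2 = 4 remainder 0
4 ÷ 2 = 2 remainder 0
2 ÷ 2 = 1 remainder 0
1 ÷ 2 = 0 remainder 1
Reading remainders bottom to top: 10000101011101110101



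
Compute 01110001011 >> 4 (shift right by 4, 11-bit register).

Original: 01110001011 (decimal 907)
Shift right by 4 positions
Drop the 4 low bits; fill with zeros on the left
Result: 00000111000 (decimal 56)
Equivalent: 907 >> 4 = 907 ÷ 2^4 = 56



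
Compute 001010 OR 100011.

OR: 1 when either bit is 1
  001010
| 100011
--------
  101011
Decimal: 10 | 35 = 43



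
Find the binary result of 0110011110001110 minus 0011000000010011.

Method 1 - Direct subtraction (column by column from the right: bit − bit − borrow-in; if negative, add 2 and borrow 1 from the next column):
borrow: 0110000011100110
        0110011110001110
-       0011000000010011
------------------------
        0011011101111011

Method 2 - Add two's complement:
Two's complement of 0011000000010011: invert → 1100111111101100, add 1 → 1100111111101101
  0110011110001110
+ 1100111111101101
------------------
 10011011101111011  (end carry out of the top bit = 1)
Discarding the end carry: 0011011101111011
Decimal check:
  0110011110001110 = 16384 + 8192 + 1024 + 512 + 256 + 128 + 8 + 4 + 2 = 26510
  0011000000010011 = 8192 + 4096 + 16 + 2 + 1 = 12307
  26510 - 12307 = 14203, and 0011011101111011 = 8192 + 4096 + 1024 + 512 + 256 + 64 + 32 + 16 + 8 + 2 + 1 = 14203 ✓



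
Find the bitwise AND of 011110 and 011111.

AND: 1 only when both bits are 1
  011110
& 011111
--------
  011110
Decimal: 30 & 31 = 30



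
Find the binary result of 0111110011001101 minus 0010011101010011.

Method 1 - Direct subtraction (column by column from the right: bit − bit − borrow-in; if negative, add 2 and borrow 1 from the next column):
borrow: 0000111011100100
        0111110011001101
-       0010011101010011
------------------------
        0101010101111010

Method 2 - Add two's complement:
Two's complement of 0010011101010011: invert → 1101100010101100, add 1 → 1101100010101101
  0111110011001101
+ 1101100010101101
------------------
 10101010101111010  (end carry out of the top bit = 1)
Discarding the end carry: 0101010101111010
Decimal check:
  0111110011001101 = 16384 + 8192 + 4096 + 2048 + 1024 + 128 + 64 + 8 + 4 + 1 = 31949
  0010011101010011 = 8192 + 1024 + 512 + 256 + 64 + 16 + 2 + 1 = 10067
  31949 - 10067 = 21882, and 0101010101111010 = 16384 + 4096 + 1024 + 256 + 64 + 32 + 16 + 8 + 2 = 21882 ✓



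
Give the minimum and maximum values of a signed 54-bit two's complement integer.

For 54-bit two's complement:
Minimum: -2^53 = -9007199254740992
Maximum: 2^53 - 1 = 9007199254740991



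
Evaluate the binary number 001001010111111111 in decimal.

Sum of powers of 2 for each 1-bit:
2^0 + 2^1 + 2^2 + 2^3 + 2^4 + 2^5 + 2^6 + 2^7 + 2^8 + 2^10 + 2^12 + 2^15
= 1 + 2 + 4 + 8 + 16 + 32 + 64 + 128 + 256 + 1024 + 4096 + 32768
= 38399



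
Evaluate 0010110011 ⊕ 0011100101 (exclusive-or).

XOR: 1 when bits differ
  0010110011
^ 0011100101
------------
  0001010110
Decimal: 179 ^ 229 = 86



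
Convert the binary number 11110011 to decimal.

Sum of powers of 2 for each 1-bit:
2^0 + 2^1 + 2^4 + 2^5 + 2^6 + 2^7
= 1 + 2 + 16 + 32 + 64 + 128
= 243



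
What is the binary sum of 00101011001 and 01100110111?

Add column by column from the right: bit + bit + carry-in; write the sum mod 2, carry 1 when the sum is 2 or 3.
carry:  11011111110
        00101011001
+       01100110111
-------------------
       010010010000
(the carry out of the leftmost column, 0, becomes the leading bit)
Decimal check:
  00101011001 = 256 + 64 + 16 + 8 + 1 = 345
  01100110111 = 512 + 256 + 32 + 16 + 4 + 2 + 1 = 823
  345 + 823 = 1168, and 010010010000 = 1024 + 128 + 16 = 1168 ✓



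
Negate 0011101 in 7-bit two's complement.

Original: 0011101
Step 1 - Invert all bits: 1100010
Step 2 - Add 1: 1100011
Verification: 0011101 + 1100011 = 10000000; discarding the end carry (carry out of the top bit) leaves the 7-bit value 0000000, as required for x + (-x)



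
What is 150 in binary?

Using repeated division by 2:
150 ÷ 2 = 75 remainder 0
75 ÷ 2 = 37 remainder 1
37 ÷ 2 = 18 remainder 1
18 ÷ 2 = 9 remainder 0
9 ÷ 2 = 4 remainder 1
4 ÷ 2 = 2 remainder 0
2 ÷ 2 = 1 remainder 0
1 ÷ 2 = 0 remainder 1
Reading remainders bottom to top: 10010110



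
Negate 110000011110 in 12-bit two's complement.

Original (sign bit 1, negative): 110000011110
Step 1 - Invert all bits: 001111100001
Step 2 - Add 1: 001111100010
Verification: 110000011110 + 001111100010 = 1000000000000; discarding the end carry (carry out of the top bit) leaves the 12-bit value 000000000000, as required for x + (-x)



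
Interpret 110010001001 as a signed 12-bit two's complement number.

Binary: 110010001001
Sign bit: 1 (negative)
Invert: 001101110110
Add 1:  001101110111
Magnitude: 001101110111 = 512 + 256 + 64 + 32 + 16 + 4 + 2 + 1 = 887
Value: -887



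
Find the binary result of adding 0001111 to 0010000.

Add column by column from the right: bit + bit + carry-in; write the sum mod 2, carry 1 when the sum is 2 or 3.
carry:  0000000
        0001111
+       0010000
---------------
       00011111
(the carry out of the leftmost column, 0, becomes the leading bit)
Decimal check:
  0001111 = 8 + 4 + 2 + 1 = 15
  0010000 = 16
  15 + 16 = 31, and 00011111 = 16 + 8 + 4 + 2 + 1 = 31 ✓



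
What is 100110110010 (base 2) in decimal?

Sum of powers of 2 for each 1-bit:
2^1 + 2^4 + 2^5 + 2^7 + 2^8 + 2^11
= 2 + 16 + 32 + 128 + 256 + 2048
= 2482



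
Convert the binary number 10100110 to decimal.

Sum of powers of 2 for each 1-bit:
2^1 + 2^2 + 2^5 + 2^7
= 2 + 4 + 32 + 128
= 166



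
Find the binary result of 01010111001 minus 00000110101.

Method 1 - Direct subtraction (column by column from the right: bit − bit − borrow-in; if negative, add 2 and borrow 1 from the next column):
borrow: 00000001000
        01010111001
-       00000110101
-------------------
        01010000100

Method 2 - Add two's complement:
Two's complement of 00000110101: invert → 11111001010, add 1 → 11111001011
  01010111001
+ 11111001011
-------------
 101010000100  (end carry out of the top bit = 1)
Discarding the end carry: 01010000100
Decimal check:
  01010111001 = 512 + 128 + 32 + 16 + 8 + 1 = 697
  00000110101 = 32 + 16 + 4 + 1 = 53
  697 - 53 = 644, and 01010000100 = 512 + 128 + 4 = 644 ✓



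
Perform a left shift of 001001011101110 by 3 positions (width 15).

Original: 001001011101110 (decimal 4846)
Shift left by 3 positions
Append 3 zeros on the right and drop the 3 high bits that overflow the 15-bit width
Result: 001011101110000 (decimal 6000)
Equivalent: 4846 << 3 = 4846 × 2^3 = 38768, truncated to 15 bits = 6000



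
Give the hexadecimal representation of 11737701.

Using repeated division by 16 (digits 10–15 are A–F):
11737701 ÷ 16 = 733606 remainder 5
733606 ÷ 16 = 45850 remainder 6
45850 ÷ 16 = 2865 remainder 10 (A)
2865 ÷ 16 = 179 remainder 1
179 ÷ 16 = 11 remainder 3
11 ÷ 16 = 0 remainder 11 (B)
Reading remainders bottom to top: B31A65



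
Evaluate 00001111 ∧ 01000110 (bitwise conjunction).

AND: 1 only when both bits are 1
  00001111
& 01000110
----------
  00000110
Decimal: 15 & 70 = 6



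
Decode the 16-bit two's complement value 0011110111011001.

Binary: 0011110111011001
Sign bit: 0 (non-negative)
Read directly as an unsigned value:
0011110111011001 = 8192 + 4096 + 2048 + 1024 + 256 + 128 + 64 + 16 + 8 + 1 = 15833
Value: 15833



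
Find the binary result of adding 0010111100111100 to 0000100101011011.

Add column by column from the right: bit + bit + carry-in; write the sum mod 2, carry 1 when the sum is 2 or 3.
carry:  0001111011110000
        0010111100111100
+       0000100101011011
------------------------
       00011100010010111
(the carry out of the leftmost column, 0, becomes the leading bit)
Decimal check:
  0010111100111100 = 8192 + 2048 + 1024 + 512 + 256 + 32 + 16 + 8 + 4 = 12092
  0000100101011011 = 2048 + 256 + 64 + 16 + 8 + 2 + 1 = 2395
  12092 + 2395 = 14487, and 00011100010010111 = 8192 + 4096 + 2048 + 128 + 16 + 4 + 2 + 1 = 14487 ✓



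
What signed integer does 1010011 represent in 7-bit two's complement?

Binary: 1010011
Sign bit: 1 (negative)
Invert: 0101100
Add 1:  0101101
Magnitude: 0101101 = 32 + 8 + 4 + 1 = 45
Value: -45



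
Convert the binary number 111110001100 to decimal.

Sum of powers of 2 for each 1-bit:
2^2 + 2^3 + 2^7 + 2^8 + 2^9 + 2^10 + 2^11
= 4 + 8 + 128 + 256 + 512 + 1024 + 2048
= 3980



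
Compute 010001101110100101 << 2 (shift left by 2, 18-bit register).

Original: 010001101110100101 (decimal 72613)
Shift left by 2 positions
Append 2 zeros on the right and drop the 2 high bits that overflow the 18-bit width
Result: 000110111010010100 (decimal 28308)
Equivalent: 72613 << 2 = 72613 × 2^2 = 290452, truncated to 18 bits = 28308



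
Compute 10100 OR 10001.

OR: 1 when either bit is 1
  10100
| 10001
-------
  10101
Decimal: 20 | 17 = 21



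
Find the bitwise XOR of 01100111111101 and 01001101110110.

XOR: 1 when bits differ
  01100111111101
^ 01001101110110
----------------
  00101010001011
Decimal: 6653 ^ 4982 = 2699



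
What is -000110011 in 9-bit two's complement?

Original: 000110011
Step 1 - Invert all bits: 111001100
Step 2 - Add 1: 111001101
Verification: 000110011 + 111001101 = 1000000000; discarding the end carry (carry out of the top bit) leaves the 9-bit value 000000000, as required for x + (-x)



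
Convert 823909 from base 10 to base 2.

Using repeated division by 2:
823909 ÷ 2 = 411954 remainder 1
411954 ÷ 2 = 205977 remainder 0
205977 ÷ 2 = 102988 remainder 1
102988 ÷ 2 = 51494 remainder 0
51494 ÷ 2 = 25747 remainder 0
25747 ÷ 2 = 12873 remainder 1
12873 ÷ 2 = 6436 remainder 1
6436 ÷ 2 = 3218 remainder 0
3218 ÷ 2 = 1609 remainder 0
1609 ÷ 2 = 804 remainder 1
804 ÷ 2 = 402 remainder 0
402 ÷ 2 = 201 remainder 0
201 ÷ 2 = 100 remainder 1
100 ÷ 2 = 50 remainder 0
50 ÷ 2 = 25 remainder 0
25 ÷ 2 = 12 remainder 1
12 ÷ 2 = 6 remainder 0
6 ÷ 2 = 3 remainder 0
3 ÷ 2 = 1 remainder 1
1 ÷ 2 = 0 remainder 1
Reading remainders bottom to top: 11001001001001100101



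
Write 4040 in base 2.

Using repeated division by 2:
4040 ÷ 2 = 2020 remainder 0
2020 ÷ 2 = 1010 remainder 0
1010 ÷ 2 = 505 remainder 0
505 ÷ 2 = 252 remainder 1
252 ÷ 2 = 126 remainder 0
126 ÷ 2 = 63 remainder 0
63 ÷ 2 = 31 remainder 1
31 ÷ 2 = 15 remainder 1
15 ÷ 2 = 7 remainder 1
7 ÷ 2 = 3 remainder 1
3 ÷ 2 = 1 remainder 1
1 ÷ 2 = 0 remainder 1
Reading remainders bottom to top: 111111001000



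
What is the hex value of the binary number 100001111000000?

Group into 4-bit nibbles from right:
  0100 = 4
  0011 = 3
  1100 = C
  0000 = 0
Result: 43C0



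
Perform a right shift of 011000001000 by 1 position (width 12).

Original: 011000001000 (decimal 1544)
Shift right by 1 position
Drop the 1 low bit; fill with zero on the left
Result: 001100000100 (decimal 772)
Equivalent: 1544 >> 1 = 1544 ÷ 2^1 = 772



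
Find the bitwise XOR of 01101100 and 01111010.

XOR: 1 when bits differ
  01101100
^ 01111010
----------
  00010110
Decimal: 108 ^ 122 = 22



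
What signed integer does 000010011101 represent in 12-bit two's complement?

Binary: 000010011101
Sign bit: 0 (non-negative)
Read directly as an unsigned value:
000010011101 = 128 + 16 + 8 + 4 + 1 = 157
Value: 157



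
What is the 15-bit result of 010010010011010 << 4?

Original: 010010010011010 (decimal 9370)
Shift left by 4 positions
Append 4 zeros on the right and drop the 4 high bits that overflow the 15-bit width
Result: 100100110100000 (decimal 18848)
Equivalent: 9370 << 4 = 9370 × 2^4 = 149920, truncated to 15 bits = 18848



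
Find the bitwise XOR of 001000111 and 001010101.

XOR: 1 when bits differ
  001000111
^ 001010101
-----------
  000010010
Decimal: 71 ^ 85 = 18



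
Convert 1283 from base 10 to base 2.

Using repeated division by 2:
1283 ÷ 2 = 641 remainder 1
641 ÷ 2 = 320 remainder 1
320 ÷ 2 = 160 remainder 0
160 ÷ 2 = 80 remainder 0
80 ÷ 2 = 40 remainder 0
40 ÷ 2 = 20 remainder 0
20 ÷ 2 = 10 remainder 0
10 ÷ 2 = 5 remainder 0
5 ÷ 2 = 2 remainder 1
2 ÷ 2 = 1 remainder 0
1 ÷ 2 = 0 remainder 1
Reading remainders bottom to top: 10100000011



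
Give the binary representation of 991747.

Using repeated division by 2:
991747 ÷ 2 = 495873 remainder 1
495873 ÷ 2 = 247936 remainder 1
247936 ÷ 2 = 123968 remainder 0
123968 ÷ 2 = 61984 remainder 0
61984 ÷ 2 = 30992 remainder 0
30992 ÷ 2 = 15496 remainder 0
15496 ÷ 2 = 7748 remainder 0
7748 ÷ 2 = 3874 remainder 0
3874 ÷ 2 = 1937 remainder 0
1937 ÷ 2 = 968 remainder 1
968 ÷ 2 = 484 remainder 0
484 ÷ 2 = 242 remainder 0
242 ÷ 2 = 121 remainder 0
121 ÷ 2 = 60 remainder 1
60 ÷ 2 = 30 remainder 0
30 ÷ 2 = 15 remainder 0
15 ÷ 2 = 7 remainder 1
7 ÷ 2 = 3 remainder 1
3 ÷ 2 = 1 remainder 1
1 ÷ 2 = 0 remainder 1
Reading remainders bottom to top: 11110010001000000011



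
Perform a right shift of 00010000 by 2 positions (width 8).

Original: 00010000 (decimal 16)
Shift right by 2 positions
Drop the 2 low bits; fill with zeros on the left
Result: 00000100 (decimal 4)
Equivalent: 16 >> 2 = 16 ÷ 2^2 = 4



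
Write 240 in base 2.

Using repeated division by 2:
240 ÷ 2 = 120 remainder 0
120 ÷ 2 = 60 remainder 0
60 ÷ 2 = 30 remainder 0
30 ÷ 2 = 15 remainder 0
15 ÷ 2 = 7 remainder 1
7 ÷ 2 = 3 remainder 1
3 ÷ 2 = 1 remainder 1
1 ÷ 2 = 0 remainder 1
Reading remainders bottom to top: 11110000



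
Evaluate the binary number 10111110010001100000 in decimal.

Sum of powers of 2 for each 1-bit:
2^5 + 2^6 + 2^10 + 2^13 + 2^14 + 2^15 + 2^16 + 2^17 + 2^19
= 32 + 64 + 1024 + 8192 + 16384 + 32768 + 65536 + 131072 + 524288
= 779360



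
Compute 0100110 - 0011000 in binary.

Method 1 - Direct subtraction (column by column from the right: bit − bit − borrow-in; if negative, add 2 and borrow 1 from the next column):
borrow: 0110000
        0100110
-       0011000
---------------
        0001110

Method 2 - Add two's complement:
Two's complement of 0011000: invert → 1100111, add 1 → 1101000
  0100110
+ 1101000
---------
 10001110  (end carry out of the top bit = 1)
Discarding the end carry: 0001110
Decimal check:
  0100110 = 32 + 4 + 2 = 38
  0011000 = 16 + 8 = 24
  38 - 24 = 14, and 0001110 = 8 + 4 + 2 = 14 ✓



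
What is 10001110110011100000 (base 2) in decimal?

Sum of powers of 2 for each 1-bit:
2^5 + 2^6 + 2^7 + 2^10 + 2^11 + 2^13 + 2^14 + 2^15 + 2^19
= 32 + 64 + 128 + 1024 + 2048 + 8192 + 16384 + 32768 + 524288
= 584928



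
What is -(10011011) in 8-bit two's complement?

Original (sign bit 1, negative): 10011011
Step 1 - Invert all bits: 01100100
Step 2 - Add 1: 01100101
Verification: 10011011 + 01100101 = 100000000; discarding the end carry (carry out of the top bit) leaves the 8-bit value 00000000, as required for x + (-x)



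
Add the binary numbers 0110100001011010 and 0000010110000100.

Add column by column from the right: bit + bit + carry-in; write the sum mod 2, carry 1 when the sum is 2 or 3.
carry:  0000000000000000
        0110100001011010
+       0000010110000100
------------------------
       00110110111011110
(the carry out of the leftmost column, 0, becomes the leading bit)
Decimal check:
  0110100001011010 = 16384 + 8192 + 2048 + 64 + 16 + 8 + 2 = 26714
  0000010110000100 = 1024 + 256 + 128 + 4 = 1412
  26714 + 1412 = 28126, and 00110110111011110 = 16384 + 8192 + 2048 + 1024 + 256 + 128 + 64 + 16 + 8 + 4 + 2 = 28126 ✓



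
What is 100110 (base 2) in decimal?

Sum of powers of 2 for each 1-bit:
2^1 + 2^2 + 2^5
= 2 + 4 + 32
= 38



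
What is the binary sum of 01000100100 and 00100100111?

Add column by column from the right: bit + bit + carry-in; write the sum mod 2, carry 1 when the sum is 2 or 3.
carry:  00001001000
        01000100100
+       00100100111
-------------------
       001101001011
(the carry out of the leftmost column, 0, becomes the leading bit)
Decimal check:
  01000100100 = 512 + 32 + 4 = 548
  00100100111 = 256 + 32 + 4 + 2 + 1 = 295
  548 + 295 = 843, and 001101001011 = 512 + 256 + 64 + 8 + 2 + 1 = 843 ✓



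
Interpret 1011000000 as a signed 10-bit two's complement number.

Binary: 1011000000
Sign bit: 1 (negative)
Invert: 0100111111
Add 1:  0101000000
Magnitude: 0101000000 = 256 + 64 = 320
Value: -320



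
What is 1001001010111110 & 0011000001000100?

AND: 1 only when both bits are 1
  1001001010111110
& 0011000001000100
------------------
  0001000000000100
Decimal: 37566 & 12356 = 4100



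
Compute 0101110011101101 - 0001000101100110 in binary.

Method 1 - Direct subtraction (column by column from the right: bit − bit − borrow-in; if negative, add 2 and borrow 1 from the next column):
borrow: 0000011000001100
        0101110011101101
-       0001000101100110
------------------------
        0100101110000111

Method 2 - Add two's complement:
Two's complement of 0001000101100110: invert → 1110111010011001, add 1 → 1110111010011010
  0101110011101101
+ 1110111010011010
------------------
 10100101110000111  (end carry out of the top bit = 1)
Discarding the end carry: 0100101110000111
Decimal check:
  0101110011101101 = 16384 + 4096 + 2048 + 1024 + 128 + 64 + 32 + 8 + 4 + 1 = 23789
  0001000101100110 = 4096 + 256 + 64 + 32 + 4 + 2 = 4454
  23789 - 4454 = 19335, and 0100101110000111 = 16384 + 2048 + 512 + 256 + 128 + 4 + 2 + 1 = 19335 ✓



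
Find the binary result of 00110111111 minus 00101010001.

Method 1 - Direct subtraction (column by column from the right: bit − bit − borrow-in; if negative, add 2 and borrow 1 from the next column):
borrow: 00010000000
        00110111111
-       00101010001
-------------------
        00001101110

Method 2 - Add two's complement:
Two's complement of 00101010001: invert → 11010101110, add 1 → 11010101111
  00110111111
+ 11010101111
-------------
 100001101110  (end carry out of the top bit = 1)
Discarding the end carry: 00001101110
Decimal check:
  00110111111 = 256 + 128 + 32 + 16 + 8 + 4 + 2 + 1 = 447
  00101010001 = 256 + 64 + 16 + 1 = 337
  447 - 337 = 110, and 00001101110 = 64 + 32 + 8 + 4 + 2 = 110 ✓



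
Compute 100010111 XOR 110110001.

XOR: 1 when bits differ
  100010111
^ 110110001
-----------
  010100110
Decimal: 279 ^ 433 = 166



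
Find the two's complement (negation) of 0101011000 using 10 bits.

Original: 0101011000
Step 1 - Invert all bits: 1010100111
Step 2 - Add 1: 1010101000
Verification: 0101011000 + 1010101000 = 10000000000; discarding the end carry (carry out of the top bit) leaves the 10-bit value 0000000000, as required for x + (-x)



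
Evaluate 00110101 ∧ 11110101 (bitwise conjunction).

AND: 1 only when both bits are 1
  00110101
& 11110101
----------
  00110101
Decimal: 53 & 245 = 53



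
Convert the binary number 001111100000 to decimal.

Sum of powers of 2 for each 1-bit:
2^5 + 2^6 + 2^7 + 2^8 + 2^9
= 32 + 64 + 128 + 256 + 512
= 992



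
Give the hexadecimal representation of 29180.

Using repeated division by 16 (digits 10–15 are A–F):
29180 ÷ 16 = 1823 remainder 12 (C)
1823 ÷ 16 = 113 remainder 15 (F)
113 ÷ 16 = 7 remainder 1
7 ÷ 16 = 0 remainder 7
Reading remainders bottom to top: 71FC



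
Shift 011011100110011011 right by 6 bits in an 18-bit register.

Original: 011011100110011011 (decimal 113051)
Shift right by 6 positions
Drop the 6 low bits; fill with zeros on the left
Result: 000000011011100110 (decimal 1766)
Equivalent: 113051 >> 6 = 113051 ÷ 2^6 = 1766



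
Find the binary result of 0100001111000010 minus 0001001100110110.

Method 1 - Direct subtraction (column by column from the right: bit − bit − borrow-in; if negative, add 2 and borrow 1 from the next column):
borrow: 0110000001111000
        0100001111000010
-       0001001100110110
------------------------
        0011000010001100

Method 2 - Add two's complement:
Two's complement of 0001001100110110: invert → 1110110011001001, add 1 → 1110110011001010
  0100001111000010
+ 1110110011001010
------------------
 10011000010001100  (end carry out of the top bit = 1)
Discarding the end carry: 0011000010001100
Decimal check:
  0100001111000010 = 16384 + 512 + 256 + 128 + 64 + 2 = 17346
  0001001100110110 = 4096 + 512 + 256 + 32 + 16 + 4 + 2 = 4918
  17346 - 4918 = 12428, and 0011000010001100 = 8192 + 4096 + 128 + 8 + 4 = 12428 ✓



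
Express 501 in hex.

Using repeated division by 16 (digits 10–15 are A–F):
501 ÷ 16 = 31 remainder 5
31 ÷ 16 = 1 remainder 15 (F)
1 ÷ 16 = 0 remainder 1
Reading remainders bottom to top: 1F5



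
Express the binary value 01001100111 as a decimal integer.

Sum of powers of 2 for each 1-bit:
2^0 + 2^1 + 2^2 + 2^5 + 2^6 + 2^9
= 1 + 2 + 4 + 32 + 64 + 512
= 615



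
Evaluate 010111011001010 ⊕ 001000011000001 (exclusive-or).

XOR: 1 when bits differ
  010111011001010
^ 001000011000001
-----------------
  011111000001011
Decimal: 11978 ^ 4289 = 15883



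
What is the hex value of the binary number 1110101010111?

Group into 4-bit nibbles from right:
  0001 = 1
  1101 = D
  0101 = 5
  0111 = 7
Result: 1D57



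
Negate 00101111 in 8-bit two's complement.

Original: 00101111
Step 1 - Invert all bits: 11010000
Step 2 - Add 1: 11010001
Verification: 00101111 + 11010001 = 100000000; discarding the end carry (carry out of the top bit) leaves the 8-bit value 00000000, as required for x + (-x)



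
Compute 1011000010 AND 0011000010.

AND: 1 only when both bits are 1
  1011000010
& 0011000010
------------
  0011000010
Decimal: 706 & 194 = 194



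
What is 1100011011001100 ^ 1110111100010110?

XOR: 1 when bits differ
  1100011011001100
^ 1110111100010110
------------------
  0010100111011010
Decimal: 50892 ^ 61206 = 10714



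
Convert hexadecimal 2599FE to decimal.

Expand by place value (powers of 16):
Digit values: F = 15, E = 14
2599FE = 2 × 16^5 + 5 × 16^4 + 9 × 16^3 + 9 × 16^2 + 15 × 16^1 + 14 × 16^0
= 2 × 1048576 + 5 × 65536 + 9 × 4096 + 9 × 256 + 15 × 16 + 14 × 1
= 2097152 + 327680 + 36864 + 2304 + 240 + 14
= 2464254



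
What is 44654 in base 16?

Using repeated division by 16 (digits 10–15 are A–F):
44654 ÷ 16 = 2790 remainder 14 (E)
2790 ÷ 16 = 174 remainder 6
174 ÷ 16 = 10 remainder 14 (E)
10 ÷ 16 = 0 remainder 10 (A)
Reading remainders bottom to top: AE6E



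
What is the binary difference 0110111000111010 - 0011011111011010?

Method 1 - Direct subtraction (column by column from the right: bit − bit − borrow-in; if negative, add 2 and borrow 1 from the next column):
borrow: 0110111110000000
        0110111000111010
-       0011011111011010
------------------------
        0011011001100000

Method 2 - Add two's complement:
Two's complement of 0011011111011010: invert → 1100100000100101, add 1 → 1100100000100110
  0110111000111010
+ 1100100000100110
------------------
 10011011001100000  (end carry out of the top bit = 1)
Discarding the end carry: 0011011001100000
Decimal check:
  0110111000111010 = 16384 + 8192 + 2048 + 1024 + 512 + 32 + 16 + 8 + 2 = 28218
  0011011111011010 = 8192 + 4096 + 1024 + 512 + 256 + 128 + 64 + 16 + 8 + 2 = 14298
  28218 - 14298 = 13920, and 0011011001100000 = 8192 + 4096 + 1024 + 512 + 64 + 32 = 13920 ✓



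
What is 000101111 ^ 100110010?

XOR: 1 when bits differ
  000101111
^ 100110010
-----------
  100011101
Decimal: 47 ^ 306 = 285



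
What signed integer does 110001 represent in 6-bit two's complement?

Binary: 110001
Sign bit: 1 (negative)
Invert: 001110
Add 1:  001111
Magnitude: 001111 = 8 + 4 + 2 + 1 = 15
Value: -15



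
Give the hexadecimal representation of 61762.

Using repeated division by 16 (digits 10–15 are A–F):
61762 ÷ 16 = 3860 remainder 2
3860 ÷ 16 = 241 remainder 4
241 ÷ 16 = 15 remainder 1
15 ÷ 16 = 0 remainder 15 (F)
Reading remainders bottom to top: F142



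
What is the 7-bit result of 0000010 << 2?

Original: 0000010 (decimal 2)
Shift left by 2 positions
Append 2 zeros on the right
Result: 0001000 (decimal 8)
Equivalent: 2 << 2 = 2 × 2^2 = 8



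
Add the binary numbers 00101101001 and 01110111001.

Add column by column from the right: bit + bit + carry-in; write the sum mod 2, carry 1 when the sum is 2 or 3.
carry:  11111110010
        00101101001
+       01110111001
-------------------
       010100100010
(the carry out of the leftmost column, 0, becomes the leading bit)
Decimal check:
  00101101001 = 256 + 64 + 32 + 8 + 1 = 361
  01110111001 = 512 + 256 + 128 + 32 + 16 + 8 + 1 = 953
  361 + 953 = 1314, and 010100100010 = 1024 + 256 + 32 + 2 = 1314 ✓



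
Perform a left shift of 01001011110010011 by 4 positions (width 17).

Original: 01001011110010011 (decimal 38803)
Shift left by 4 positions
Append 4 zeros on the right and drop the 4 high bits that overflow the 17-bit width
Result: 10111100100110000 (decimal 96560)
Equivalent: 38803 << 4 = 38803 × 2^4 = 620848, truncated to 17 bits = 96560



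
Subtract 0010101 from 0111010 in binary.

Method 1 - Direct subtraction (column by column from the right: bit − bit − borrow-in; if negative, add 2 and borrow 1 from the next column):
borrow: 0001010
        0111010
-       0010101
---------------
        0100101

Method 2 - Add two's complement:
Two's complement of 0010101: invert → 1101010, add 1 → 1101011
  0111010
+ 1101011
---------
 10100101  (end carry out of the top bit = 1)
Discarding the end carry: 0100101
Decimal check:
  0111010 = 32 + 16 + 8 + 2 = 58
  0010101 = 16 + 4 + 1 = 21
  58 - 21 = 37, and 0100101 = 32 + 4 + 1 = 37 ✓



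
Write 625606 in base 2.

Using repeated division by 2:
625606 ÷ 2 = 312803 remainder 0
312803 ÷ 2 = 156401 remainder 1
156401 ÷ 2 = 78200 remainder 1
78200 ÷ 2 = 39100 remainder 0
39100 ÷ 2 = 19550 remainder 0
19550 ÷ 2 = 9775 remainder 0
9775 ÷ 2 = 4887 remainder 1
4887 ÷ 2 = 2443 remainder 1
2443 ÷ 2 = 1221 remainder 1
1221 ÷ 2 = 610 remainder 1
610 ÷ 2 = 305 remainder 0
305 ÷ 2 = 152 remainder 1
152 ÷ 2 = 76 remainder 0
76 ÷ 2 = 38 remainder 0
38 ÷ 2 = 19 remainder 0
19 ÷ 2 = 9 remainder 1
9 ÷ 2 = 4 remainder 1
4 ÷ 2 = 2 remainder 0
2 ÷ 2 = 1 remainder 0
1 ÷ 2 = 0 remainder 1
Reading remainders bottom to top: 10011000101111000110



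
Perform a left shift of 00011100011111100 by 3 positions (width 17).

Original: 00011100011111100 (decimal 14588)
Shift left by 3 positions
Append 3 zeros on the right
Result: 11100011111100000 (decimal 116704)
Equivalent: 14588 << 3 = 14588 × 2^3 = 116704



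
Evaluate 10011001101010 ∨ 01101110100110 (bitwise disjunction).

OR: 1 when either bit is 1
  10011001101010
| 01101110100110
----------------
  11111111101110
Decimal: 9834 | 7078 = 16366



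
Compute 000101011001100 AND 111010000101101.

AND: 1 only when both bits are 1
  000101011001100
& 111010000101101
-----------------
  000000000001100
Decimal: 2764 & 29741 = 12



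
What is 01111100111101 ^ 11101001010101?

XOR: 1 when bits differ
  01111100111101
^ 11101001010101
----------------
  10010101101000
Decimal: 7997 ^ 14933 = 9576



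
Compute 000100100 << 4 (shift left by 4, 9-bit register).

Original: 000100100 (decimal 36)
Shift left by 4 positions
Append 4 zeros on the right and drop the 4 high bits that overflow the 9-bit width
Result: 001000000 (decimal 64)
Equivalent: 36 << 4 = 36 × 2^4 = 576, truncated to 9 bits = 64



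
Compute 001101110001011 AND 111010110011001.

AND: 1 only when both bits are 1
  001101110001011
& 111010110011001
-----------------
  001000110001001
Decimal: 7051 & 30105 = 4489



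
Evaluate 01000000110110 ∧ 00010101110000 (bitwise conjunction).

AND: 1 only when both bits are 1
  01000000110110
& 00010101110000
----------------
  00000000110000
Decimal: 4150 & 1392 = 48



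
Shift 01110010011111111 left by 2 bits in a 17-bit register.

Original: 01110010011111111 (decimal 58623)
Shift left by 2 positions
Append 2 zeros on the right and drop the 2 high bits that overflow the 17-bit width
Result: 11001001111111100 (decimal 103420)
Equivalent: 58623 << 2 = 58623 × 2^2 = 234492, truncated to 17 bits = 103420



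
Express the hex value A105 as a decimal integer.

Expand by place value (powers of 16):
Digit values: A = 10
A105 = 10 × 16^3 + 1 × 16^2 + 0 × 16^1 + 5 × 16^0
= 10 × 4096 + 1 × 256 + 0 × 16 + 5 × 1
= 40960 + 256 + 0 + 5
= 41221



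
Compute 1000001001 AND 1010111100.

AND: 1 only when both bits are 1
  1000001001
& 1010111100
------------
  1000001000
Decimal: 521 & 700 = 520



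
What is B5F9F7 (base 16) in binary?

Convert each hex digit to 4 bits:
  B = 1011
  5 = 0101
  F = 1111
  9 = 1001
  F = 1111
  7 = 0111
Concatenate: 101101011111100111110111



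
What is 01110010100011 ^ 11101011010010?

XOR: 1 when bits differ
  01110010100011
^ 11101011010010
----------------
  10011001110001
Decimal: 7331 ^ 15058 = 9841



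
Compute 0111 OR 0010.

OR: 1 when either bit is 1
  0111
| 0010
------
  0111
Decimal: 7 | 2 = 7



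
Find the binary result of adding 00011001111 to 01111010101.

Add column by column from the right: bit + bit + carry-in; write the sum mod 2, carry 1 when the sum is 2 or 3.
carry:  11110111110
        00011001111
+       01111010101
-------------------
       010010100100
(the carry out of the leftmost column, 0, becomes the leading bit)
Decimal check:
  00011001111 = 128 + 64 + 8 + 4 + 2 + 1 = 207
  01111010101 = 512 + 256 + 128 + 64 + 16 + 4 + 1 = 981
  207 + 981 = 1188, and 010010100100 = 1024 + 128 + 32 + 4 = 1188 ✓



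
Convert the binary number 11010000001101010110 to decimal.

Sum of powers of 2 for each 1-bit:
2^1 + 2^2 + 2^4 + 2^6 + 2^8 + 2^9 + 2^16 + 2^18 + 2^19
= 2 + 4 + 16 + 64 + 256 + 512 + 65536 + 262144 + 524288
= 852822



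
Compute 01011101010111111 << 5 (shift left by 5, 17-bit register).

Original: 01011101010111111 (decimal 47807)
Shift left by 5 positions
Append 5 zeros on the right and drop the 5 high bits that overflow the 17-bit width
Result: 10101011111100000 (decimal 88032)
Equivalent: 47807 << 5 = 47807 × 2^5 = 1529824, truncated to 17 bits = 88032



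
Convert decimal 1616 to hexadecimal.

Using repeated division by 16 (digits 10–15 are A–F):
1616 ÷ 16 = 101 remainder 0
101 ÷ 16 = 6 remainder 5
6 ÷ 16 = 0 remainder 6
Reading remainders bottom to top: 650



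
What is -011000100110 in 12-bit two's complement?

Original: 011000100110
Step 1 - Invert all bits: 100111011001
Step 2 - Add 1: 100111011010
Verification: 011000100110 + 100111011010 = 1000000000000; discarding the end carry (carry out of the top bit) leaves the 12-bit value 000000000000, as required for x + (-x)



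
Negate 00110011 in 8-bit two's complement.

Original: 00110011
Step 1 - Invert all bits: 11001100
Step 2 - Add 1: 11001101
Verification: 00110011 + 11001101 = 100000000; discarding the end carry (carry out of the top bit) leaves the 8-bit value 00000000, as required for x + (-x)



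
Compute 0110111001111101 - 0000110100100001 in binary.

Method 1 - Direct subtraction (column by column from the right: bit − bit − borrow-in; if negative, add 2 and borrow 1 from the next column):
borrow: 0000001000000000
        0110111001111101
-       0000110100100001
------------------------
        0110000101011100

Method 2 - Add two's complement:
Two's complement of 0000110100100001: invert → 1111001011011110, add 1 → 1111001011011111
  0110111001111101
+ 1111001011011111
------------------
 10110000101011100  (end carry out of the top bit = 1)
Discarding the end carry: 0110000101011100
Decimal check:
  0110111001111101 = 16384 + 8192 + 2048 + 1024 + 512 + 64 + 32 + 16 + 8 + 4 + 1 = 28285
  0000110100100001 = 2048 + 1024 + 256 + 32 + 1 = 3361
  28285 - 3361 = 24924, and 0110000101011100 = 16384 + 8192 + 256 + 64 + 16 + 8 + 4 = 24924 ✓



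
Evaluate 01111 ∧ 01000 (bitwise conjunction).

AND: 1 only when both bits are 1
  01111
& 01000
-------
  01000
Decimal: 15 & 8 = 8



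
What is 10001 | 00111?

OR: 1 when either bit is 1
  10001
| 00111
-------
  10111
Decimal: 17 | 7 = 23



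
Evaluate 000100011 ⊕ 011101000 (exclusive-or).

XOR: 1 when bits differ
  000100011
^ 011101000
-----------
  011001011
Decimal: 35 ^ 232 = 203



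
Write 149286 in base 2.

Using repeated division by 2:
149286 ÷ 2 = 74643 remainder 0
74643 ÷ 2 = 37321 remainder 1
37321 ÷ 2 = 18660 remainder 1
18660 ÷ 2 = 9330 remainder 0
9330 ÷ 2 = 4665 remainder 0
4665 ÷ 2 = 2332 remainder 1
2332 ÷ 2 = 1166 remainder 0
1166 ÷ 2 = 583 remainder 0
583 ÷ 2 = 291 remainder 1
291 ÷ 2 = 145 remainder 1
145 ÷ 2 = 72 remainder 1
72 ÷ 2 = 36 remainder 0
36 ÷ 2 = 18 remainder 0
18 ÷ 2 = 9 remainder 0
9 ÷ 2 = 4 remainder 1
4 ÷ 2 = 2 remainder 0
2 ÷ 2 = 1 remainder 0
1 ÷ 2 = 0 remainder 1
Reading remainders bottom to top: 100100011100100110



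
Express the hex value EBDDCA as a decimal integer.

Expand by place value (powers of 16):
Digit values: E = 14, B = 11, D = 13, C = 12, A = 10
EBDDCA = 14 × 16^5 + 11 × 16^4 + 13 × 16^3 + 13 × 16^2 + 12 × 16^1 + 10 × 16^0
= 14 × 1048576 + 11 × 65536 + 13 × 4096 + 13 × 256 + 12 × 16 + 10 × 1
= 14680064 + 720896 + 53248 + 3328 + 192 + 10
= 15457738



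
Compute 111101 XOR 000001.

XOR: 1 when bits differ
  111101
^ 000001
--------
  111100
Decimal: 61 ^ 1 = 60



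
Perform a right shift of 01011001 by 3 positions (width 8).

Original: 01011001 (decimal 89)
Shift right by 3 positions
Drop the 3 low bits; fill with zeros on the left
Result: 00001011 (decimal 11)
Equivalent: 89 >> 3 = 89 ÷ 2^3 = 11



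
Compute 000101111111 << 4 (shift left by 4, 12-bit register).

Original: 000101111111 (decimal 383)
Shift left by 4 positions
Append 4 zeros on the right and drop the 4 high bits that overflow the 12-bit width
Result: 011111110000 (decimal 2032)
Equivalent: 383 << 4 = 383 × 2^4 = 6128, truncated to 12 bits = 2032



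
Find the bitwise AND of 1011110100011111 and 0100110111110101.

AND: 1 only when both bits are 1
  1011110100011111
& 0100110111110101
------------------
  0000110100010101
Decimal: 48415 & 19957 = 3349



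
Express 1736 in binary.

Using repeated division by 2:
1736 ÷ 2 = 868 remainder 0
868 ÷ 2 = 434 remainder 0
434 ÷ 2 = 217 remainder 0
217 ÷ 2 = 108 remainder 1
108 ÷ 2 = 54 remainder 0
54 ÷ 2 = 27 remainder 0
27 ÷ 2 = 13 remainder 1
13 ÷ 2 = 6 remainder 1
6 ÷ 2 = 3 remainder 0
3 ÷ 2 = 1 remainder 1
1 ÷ 2 = 0 remainder 1
Reading remainders bottom to top: 11011001000



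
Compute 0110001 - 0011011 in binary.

Method 1 - Direct subtraction (column by column from the right: bit − bit − borrow-in; if negative, add 2 and borrow 1 from the next column):
borrow: 0111100
        0110001
-       0011011
---------------
        0010110

Method 2 - Add two's complement:
Two's complement of 0011011: invert → 1100100, add 1 → 1100101
  0110001
+ 1100101
---------
 10010110  (end carry out of the top bit = 1)
Discarding the end carry: 0010110
Decimal check:
  0110001 = 32 + 16 + 1 = 49
  0011011 = 16 + 8 + 2 + 1 = 27
  49 - 27 = 22, and 0010110 = 16 + 4 + 2 = 22 ✓

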